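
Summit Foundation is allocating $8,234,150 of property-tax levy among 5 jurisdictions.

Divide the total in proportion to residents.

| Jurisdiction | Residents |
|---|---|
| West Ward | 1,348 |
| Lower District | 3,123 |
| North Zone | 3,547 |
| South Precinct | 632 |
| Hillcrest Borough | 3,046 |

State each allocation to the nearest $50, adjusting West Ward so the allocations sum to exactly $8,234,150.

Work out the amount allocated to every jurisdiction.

Residents total: 11,696.
Unrounded shares: West Ward 1,348/11,696 × $8,234,150 = 949,011.13; Lower District 3,123/11,696 × $8,234,150 = 2,198,636.32; North Zone 3,547/11,696 × $8,234,150 = 2,497,138.34; South Precinct 632/11,696 × $8,234,150 = 444,936.97; Hillcrest Borough 3,046/11,696 × $8,234,150 = 2,144,427.23.
After rounding ($50): West Ward $949,000; Lower District $2,198,650; North Zone $2,497,150; South Precinct $444,950; Hillcrest Borough $2,144,450. Sum = $8,234,200.
Difference $8,234,150 − $8,234,200 = −$50 applied to West Ward: West Ward becomes $948,950.

West Ward: $948,950 · Lower District: $2,198,650 · North Zone: $2,497,150 · South Precinct: $444,950 · Hillcrest Borough: $2,144,450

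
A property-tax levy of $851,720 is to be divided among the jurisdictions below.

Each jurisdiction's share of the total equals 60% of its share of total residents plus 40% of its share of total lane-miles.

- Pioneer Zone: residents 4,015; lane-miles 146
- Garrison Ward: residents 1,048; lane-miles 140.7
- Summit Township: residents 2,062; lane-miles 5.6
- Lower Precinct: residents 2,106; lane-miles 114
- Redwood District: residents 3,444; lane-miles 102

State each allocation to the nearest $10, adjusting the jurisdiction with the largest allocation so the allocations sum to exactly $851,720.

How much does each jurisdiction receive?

Residents total 12,675; lane-miles total 508.3.
Blended shares (60% residents + 40% lane-miles): Pioneer Zone 0.3050; Garrison Ward 0.1603; Summit Township 0.1020; Lower Precinct 0.1894; Redwood District 0.2433.
Raw shares: Pioneer Zone 259,733.68; Garrison Ward 136,557.53; Summit Township 86,889.33; Lower Precinct 161,318.42; Redwood District 207,221.04.
After rounding ($10): Pioneer Zone $259,730; Garrison Ward $136,560; Summit Township $86,890; Lower Precinct $161,320; Redwood District $207,220. Sum = $851,720.
Rounded total matches; no reconciliation needed.

Pioneer Zone: $259,730; Garrison Ward: $136,560; Summit Township: $86,890; Lower Precinct: $161,320; Redwood District: $207,220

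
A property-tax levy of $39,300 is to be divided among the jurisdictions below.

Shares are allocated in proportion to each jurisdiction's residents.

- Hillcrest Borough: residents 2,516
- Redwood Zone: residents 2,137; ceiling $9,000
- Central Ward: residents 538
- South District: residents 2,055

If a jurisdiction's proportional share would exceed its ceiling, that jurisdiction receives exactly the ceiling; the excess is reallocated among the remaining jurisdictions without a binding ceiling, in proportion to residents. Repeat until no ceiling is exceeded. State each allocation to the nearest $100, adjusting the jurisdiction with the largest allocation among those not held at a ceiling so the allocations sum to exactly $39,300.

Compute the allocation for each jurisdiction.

Hillcrest Borough: $14,900 · Redwood Zone: $9,000 · Central Ward: $3,200 · South District: $12,200

Residents total: 7,246.
Unconstrained shares: Hillcrest Borough 13,645.98; Redwood Zone 11,590.41; Central Ward 2,917.94; South District 11,145.67.
Held at cap: Redwood Zone ($9,000); remaining pool $30,300 reallocated over remaining residents 5,109.
Redistributed shares: Hillcrest Borough 14,921.67 → $14,900; Central Ward 3,190.72 → $3,200; South District 12,187.61 → $12,200.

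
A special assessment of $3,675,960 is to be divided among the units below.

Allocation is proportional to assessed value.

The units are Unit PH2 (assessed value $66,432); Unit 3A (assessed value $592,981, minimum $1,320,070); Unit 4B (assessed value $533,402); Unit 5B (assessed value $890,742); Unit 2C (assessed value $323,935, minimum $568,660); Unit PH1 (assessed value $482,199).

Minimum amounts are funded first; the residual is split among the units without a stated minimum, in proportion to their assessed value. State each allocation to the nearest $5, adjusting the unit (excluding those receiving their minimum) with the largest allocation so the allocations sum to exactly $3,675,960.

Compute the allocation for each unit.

Minimums first: Unit 3A $1,320,070; Unit 2C $568,660. Balance $1,787,230.
Balance split over remaining assessed value 1,972,775: Unit PH2 60,183.88 → $60,185; Unit 4B 483,234.05 → $483,235; Unit 5B 806,965.23 → $806,965; Unit PH1 436,846.84 → $436,845.

Unit PH2: $60,185 · Unit 3A: $1,320,070 · Unit 4B: $483,235 · Unit 5B: $806,965 · Unit 2C: $568,660 · Unit PH1: $436,845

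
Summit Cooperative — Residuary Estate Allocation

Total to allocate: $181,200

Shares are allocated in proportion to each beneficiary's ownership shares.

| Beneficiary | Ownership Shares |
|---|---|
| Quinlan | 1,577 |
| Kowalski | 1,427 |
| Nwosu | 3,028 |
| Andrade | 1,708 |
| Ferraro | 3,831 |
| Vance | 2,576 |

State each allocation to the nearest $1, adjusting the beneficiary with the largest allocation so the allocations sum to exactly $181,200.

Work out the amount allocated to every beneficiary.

Ownership shares total: 14,147.
Proportional shares: Quinlan 1,577/14,147 × $181,200 = 20,198.80; Kowalski 1,427/14,147 × $181,200 = 18,277.54; Nwosu 3,028/14,147 × $181,200 = 38,783.74; Andrade 1,708/14,147 × $181,200 = 21,876.69; Ferraro 3,831/14,147 × $181,200 = 49,068.86; Vance 2,576/14,147 × $181,200 = 32,994.36.
Rounded to nearest $1: Quinlan $20,199; Kowalski $18,278; Nwosu $38,784; Andrade $21,877; Ferraro $49,069; Vance $32,994. Sum = $181,201.
Difference $181,200 − $181,201 = −$1 applied to largest allocation (Ferraro): Ferraro becomes $49,068.

Quinlan: $20,199 · Kowalski: $18,278 · Nwosu: $38,784 · Andrade: $21,877 · Ferraro: $49,068 · Vance: $32,994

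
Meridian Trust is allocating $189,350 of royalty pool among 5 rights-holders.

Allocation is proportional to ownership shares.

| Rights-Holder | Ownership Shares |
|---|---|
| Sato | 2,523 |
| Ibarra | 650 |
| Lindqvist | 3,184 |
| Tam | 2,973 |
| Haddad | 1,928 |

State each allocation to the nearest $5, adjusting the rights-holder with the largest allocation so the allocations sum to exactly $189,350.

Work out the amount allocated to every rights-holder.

Sato: $42,435 · Ibarra: $10,930 · Lindqvist: $53,555 · Tam: $50,005 · Haddad: $32,425

Sum of ownership shares: 11,258.
Unrounded shares: Sato 2,523/11,258 × $189,350 = 42,434.72; Ibarra 650/11,258 × $189,350 = 10,932.45; Lindqvist 3,184/11,258 × $189,350 = 53,552.18; Tam 2,973/11,258 × $189,350 = 50,003.34; Haddad 1,928/11,258 × $189,350 = 32,427.32.
At nearest $5: Sato $42,435; Ibarra $10,930; Lindqvist $53,550; Tam $50,005; Haddad $32,425. Sum = $189,345.
Difference $189,350 − $189,345 = +$5 applied to largest allocation (Lindqvist): Lindqvist becomes $53,555.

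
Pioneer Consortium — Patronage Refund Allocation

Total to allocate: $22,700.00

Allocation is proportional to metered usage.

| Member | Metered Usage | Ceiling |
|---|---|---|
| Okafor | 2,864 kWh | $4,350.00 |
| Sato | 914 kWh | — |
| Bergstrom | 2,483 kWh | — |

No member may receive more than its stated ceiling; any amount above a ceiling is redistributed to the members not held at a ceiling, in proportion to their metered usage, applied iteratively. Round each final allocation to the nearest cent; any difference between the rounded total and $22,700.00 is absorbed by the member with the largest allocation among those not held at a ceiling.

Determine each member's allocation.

Combined metered usage = 6,261.
Unconstrained shares: Okafor 10,383.7726; Sato 3,313.8157; Bergstrom 9,002.4118.
Capped: Okafor ($4,350.00); balance $18,350.00 reallocated over remaining metered usage 3,397.
Remaining shares: Sato 4,937.2682 → $4,937.27; Bergstrom 13,412.7318 → $13,412.73.

Okafor: $4,350.00 · Sato: $4,937.27 · Bergstrom: $13,412.73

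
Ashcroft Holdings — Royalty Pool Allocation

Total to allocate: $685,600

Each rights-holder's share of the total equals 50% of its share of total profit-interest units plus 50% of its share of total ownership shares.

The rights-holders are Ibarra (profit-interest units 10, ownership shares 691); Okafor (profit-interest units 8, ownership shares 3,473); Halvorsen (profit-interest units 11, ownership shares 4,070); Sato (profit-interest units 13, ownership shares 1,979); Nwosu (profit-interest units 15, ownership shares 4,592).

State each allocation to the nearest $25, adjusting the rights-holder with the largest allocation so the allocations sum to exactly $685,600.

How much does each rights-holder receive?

Ibarra: $76,150 · Okafor: $128,525 · Halvorsen: $160,400 · Sato: $124,000 · Nwosu: $196,525

Profit-interest units total 57; ownership shares total 14,805.
Combined weights (50% profit-interest units + 50% ownership shares): Ibarra 0.1111; Okafor 0.1875; Halvorsen 0.2339; Sato 0.1809; Nwosu 0.2867.
Unrounded shares: Ibarra 76,140.00; Okafor 128,527.30; Halvorsen 160,392.55; Sato 124,004.89; Nwosu 196,535.25.
Rounded to nearest $25: Ibarra $76,150; Okafor $128,525; Halvorsen $160,400; Sato $124,000; Nwosu $196,525. Sum = $685,600.
Rounded total matches; no reconciliation needed.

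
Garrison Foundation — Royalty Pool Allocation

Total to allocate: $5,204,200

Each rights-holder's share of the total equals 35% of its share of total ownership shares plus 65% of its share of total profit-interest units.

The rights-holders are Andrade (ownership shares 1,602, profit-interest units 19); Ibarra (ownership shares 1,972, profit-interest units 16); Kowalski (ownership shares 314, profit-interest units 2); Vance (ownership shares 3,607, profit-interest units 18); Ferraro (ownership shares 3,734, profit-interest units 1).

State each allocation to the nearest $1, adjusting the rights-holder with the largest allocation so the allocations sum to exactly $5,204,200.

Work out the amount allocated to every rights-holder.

Andrade: $1,407,574 · Ibarra: $1,286,375 · Kowalski: $171,746 · Vance: $1,672,402 · Ferraro: $666,103

Totals — ownership shares 11,229, profit-interest units 56.
Blended shares (35% ownership shares + 65% profit-interest units): Andrade 0.2705; Ibarra 0.2472; Kowalski 0.0330; Vance 0.3214; Ferraro 0.1280.
Raw shares: Andrade 1,407,574.37; Ibarra 1,286,374.85; Kowalski 171,746.11; Vance 1,672,402.01; Ferraro 666,102.66.
At nearest $1: Andrade $1,407,574; Ibarra $1,286,375; Kowalski $171,746; Vance $1,672,402; Ferraro $666,103. Sum = $5,204,200.
No rounding difference to absorb.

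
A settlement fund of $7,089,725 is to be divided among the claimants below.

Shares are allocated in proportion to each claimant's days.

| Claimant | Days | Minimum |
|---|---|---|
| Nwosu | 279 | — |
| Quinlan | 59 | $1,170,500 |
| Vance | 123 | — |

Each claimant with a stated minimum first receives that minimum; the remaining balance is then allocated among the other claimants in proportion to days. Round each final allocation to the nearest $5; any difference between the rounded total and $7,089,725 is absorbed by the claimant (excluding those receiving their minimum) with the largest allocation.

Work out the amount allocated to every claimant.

Minimums first: Quinlan $1,170,500. Remaining pool $5,919,225.
Remaining pool split over remaining days 402: Nwosu 4,108,118.84 → $4,108,120; Vance 1,811,106.16 → $1,811,105.

Nwosu: $4,108,120 · Quinlan: $1,170,500 · Vance: $1,811,105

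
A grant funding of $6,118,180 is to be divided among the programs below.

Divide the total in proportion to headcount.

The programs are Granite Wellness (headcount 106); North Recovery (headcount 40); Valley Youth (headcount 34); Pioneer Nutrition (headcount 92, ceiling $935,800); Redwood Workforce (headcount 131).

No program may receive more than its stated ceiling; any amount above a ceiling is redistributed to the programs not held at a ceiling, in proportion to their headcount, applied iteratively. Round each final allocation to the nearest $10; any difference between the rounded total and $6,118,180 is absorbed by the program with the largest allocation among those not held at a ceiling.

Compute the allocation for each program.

Sum of headcount: 403.
Pro-rata shares before constraints: Granite Wellness 1,609,248.34; North Recovery 607,263.52; Valley Youth 516,174.00; Pioneer Nutrition 1,396,706.10; Redwood Workforce 1,988,788.04.
Held at cap: Pioneer Nutrition ($935,800); remaining pool $5,182,380 reallocated over remaining headcount 311.
Shares after redistribution: Granite Wellness 1,766,341.74 → $1,766,340; North Recovery 666,544.05 → $666,540; Valley Youth 566,562.44 → $566,560; Redwood Workforce 2,182,931.77 → $2,182,930.
Rounding difference +$10 applied to Redwood Workforce → $2,182,940.

Granite Wellness: $1,766,340; North Recovery: $666,540; Valley Youth: $566,560; Pioneer Nutrition: $935,800; Redwood Workforce: $2,182,940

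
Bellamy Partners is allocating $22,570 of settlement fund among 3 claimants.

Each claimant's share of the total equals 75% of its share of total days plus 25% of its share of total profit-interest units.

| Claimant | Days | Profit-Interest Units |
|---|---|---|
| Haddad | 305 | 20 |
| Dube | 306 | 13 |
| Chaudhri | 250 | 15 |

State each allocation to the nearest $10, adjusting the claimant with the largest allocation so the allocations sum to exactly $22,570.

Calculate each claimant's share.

Days total 861; profit-interest units total 48.
Composite weights (75% days + 25% profit-interest units): Haddad 0.3698; Dube 0.3343; Chaudhri 0.2959.
Pro-rata amounts: Haddad 8,347.43; Dube 7,544.22; Chaudhri 6,678.35.
At nearest $10: Haddad $8,350; Dube $7,540; Chaudhri $6,680. Sum = $22,570.
Sum already equals the total — no adjustment.

Haddad: $8,350; Dube: $7,540; Chaudhri: $6,680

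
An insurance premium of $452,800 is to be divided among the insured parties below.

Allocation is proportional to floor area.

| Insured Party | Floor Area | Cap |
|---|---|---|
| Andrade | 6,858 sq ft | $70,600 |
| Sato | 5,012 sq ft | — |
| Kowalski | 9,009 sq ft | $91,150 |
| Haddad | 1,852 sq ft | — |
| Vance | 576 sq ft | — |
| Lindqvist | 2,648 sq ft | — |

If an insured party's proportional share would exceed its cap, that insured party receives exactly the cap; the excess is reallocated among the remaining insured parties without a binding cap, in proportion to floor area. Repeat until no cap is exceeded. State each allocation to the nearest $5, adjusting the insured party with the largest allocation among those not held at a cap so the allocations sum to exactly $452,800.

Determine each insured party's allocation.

Floor area total: 25,955.
Proportional shares (ignoring caps): Andrade 119,641.78; Sato 87,437.24; Kowalski 157,167.22; Haddad 32,309.21; Vance 10,048.65; Lindqvist 46,195.89.
Held at cap: Andrade ($70,600), Kowalski ($91,150); residual $291,050 reallocated over remaining floor area 10,088.
Redistributed shares: Sato 144,601.76 → $144,600; Haddad 53,432.26 → $53,430; Vance 16,618.24 → $16,620; Lindqvist 76,397.74 → $76,400.

Andrade: $70,600 | Sato: $144,600 | Kowalski: $91,150 | Haddad: $53,430 | Vance: $16,620 | Lindqvist: $76,400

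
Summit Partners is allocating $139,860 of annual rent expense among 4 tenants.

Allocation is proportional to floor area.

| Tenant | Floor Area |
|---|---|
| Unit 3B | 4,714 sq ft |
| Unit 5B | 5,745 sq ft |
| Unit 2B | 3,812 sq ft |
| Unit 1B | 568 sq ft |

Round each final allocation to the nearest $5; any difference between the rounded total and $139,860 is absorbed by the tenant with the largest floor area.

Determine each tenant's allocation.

Sum of floor area: 14,839.
Raw shares: Unit 3B 4,714/14,839 × $139,860 = 44,430.22; Unit 5B 5,745/14,839 × $139,860 = 54,147.56; Unit 2B 3,812/14,839 × $139,860 = 35,928.72; Unit 1B 568/14,839 × $139,860 = 5,353.49.
Rounded to nearest $5: Unit 3B $44,430; Unit 5B $54,150; Unit 2B $35,930; Unit 1B $5,355. Sum = $139,865.
Difference $139,860 − $139,865 = −$5 applied to largest floor area (Unit 5B): Unit 5B becomes $54,145.

Unit 3B: $44,430 · Unit 5B: $54,145 · Unit 2B: $35,930 · Unit 1B: $5,355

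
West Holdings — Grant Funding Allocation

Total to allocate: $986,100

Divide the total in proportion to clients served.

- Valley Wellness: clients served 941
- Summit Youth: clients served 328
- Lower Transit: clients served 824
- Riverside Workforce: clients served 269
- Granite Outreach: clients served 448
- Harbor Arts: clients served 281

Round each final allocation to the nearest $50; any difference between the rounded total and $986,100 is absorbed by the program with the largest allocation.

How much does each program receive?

Valley Wellness: $300,250 | Summit Youth: $104,650 | Lower Transit: $262,850 | Riverside Workforce: $85,800 | Granite Outreach: $142,900 | Harbor Arts: $89,650

Combined clients served = 3,091.
Unrounded shares: Valley Wellness 941/3,091 × $986,100 = 300,200.61; Summit Youth 328/3,091 × $986,100 = 104,639.53; Lower Transit 824/3,091 × $986,100 = 262,874.93; Riverside Workforce 269/3,091 × $986,100 = 85,817.18; Granite Outreach 448/3,091 × $986,100 = 142,922.29; Harbor Arts 281/3,091 × $986,100 = 89,645.45.
After rounding ($50): Valley Wellness $300,200; Summit Youth $104,650; Lower Transit $262,850; Riverside Workforce $85,800; Granite Outreach $142,900; Harbor Arts $89,650. Sum = $986,050.
Difference $986,100 − $986,050 = +$50 applied to largest allocation (Valley Wellness): Valley Wellness becomes $300,250.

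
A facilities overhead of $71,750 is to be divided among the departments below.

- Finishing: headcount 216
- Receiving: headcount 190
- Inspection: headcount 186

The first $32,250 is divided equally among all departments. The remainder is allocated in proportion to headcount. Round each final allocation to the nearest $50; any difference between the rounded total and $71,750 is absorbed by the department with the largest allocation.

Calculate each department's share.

Finishing: $25,150 · Receiving: $23,450 · Inspection: $23,150

$32,250 shared equally gives $10,750 per department.
Remainder $39,500 by headcount (total 592): Finishing 14,412.16 → $14,400; Receiving 12,677.36 → $12,700; Inspection 12,410.47 → $12,400.
Totals: Finishing $10,750 + $14,400 = $25,150; Receiving $10,750 + $12,700 = $23,450; Inspection $10,750 + $12,400 = $23,150.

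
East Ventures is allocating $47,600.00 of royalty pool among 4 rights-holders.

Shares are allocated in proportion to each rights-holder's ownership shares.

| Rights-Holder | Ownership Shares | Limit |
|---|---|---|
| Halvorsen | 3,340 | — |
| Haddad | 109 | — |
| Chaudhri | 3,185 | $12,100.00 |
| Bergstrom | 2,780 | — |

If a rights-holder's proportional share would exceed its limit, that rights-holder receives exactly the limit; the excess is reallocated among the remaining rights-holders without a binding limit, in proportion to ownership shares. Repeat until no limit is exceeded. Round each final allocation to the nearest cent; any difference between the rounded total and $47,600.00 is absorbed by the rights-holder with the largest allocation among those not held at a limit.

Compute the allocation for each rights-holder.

Total ownership shares = 9,414.
Proportional shares (ignoring caps): Halvorsen 16,888.0391; Haddad 551.1366; Chaudhri 16,104.3127; Bergstrom 14,056.5116.
Cap binds for Chaudhri ($12,100.00); remaining pool $35,500.00 reallocated over remaining ownership shares 6,229.
Redistributed shares: Halvorsen 19,035.1581 → $19,035.16; Haddad 621.2073 → $621.21; Bergstrom 15,843.6346 → $15,843.63.

Halvorsen: $19,035.16 · Haddad: $621.21 · Chaudhri: $12,100.00 · Bergstrom: $15,843.63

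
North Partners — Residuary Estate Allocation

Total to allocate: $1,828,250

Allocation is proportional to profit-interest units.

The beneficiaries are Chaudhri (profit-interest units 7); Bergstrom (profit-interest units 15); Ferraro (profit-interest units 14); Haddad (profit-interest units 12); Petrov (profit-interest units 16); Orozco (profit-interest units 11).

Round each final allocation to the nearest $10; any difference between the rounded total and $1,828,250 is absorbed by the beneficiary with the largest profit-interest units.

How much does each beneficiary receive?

Total profit-interest units = 7 + 15 + 14 + 12 + 16 + 11 = 75.
Pro-rata amounts: Chaudhri 170,636.67; Bergstrom 365,650.00; Ferraro 341,273.33; Haddad 292,520.00; Petrov 390,026.67; Orozco 268,143.33.
Rounded to nearest $10: Chaudhri $170,640; Bergstrom $365,650; Ferraro $341,270; Haddad $292,520; Petrov $390,030; Orozco $268,140. Sum = $1,828,250.
Sum already equals the total — no adjustment.

Chaudhri: $170,640 | Bergstrom: $365,650 | Ferraro: $341,270 | Haddad: $292,520 | Petrov: $390,030 | Orozco: $268,140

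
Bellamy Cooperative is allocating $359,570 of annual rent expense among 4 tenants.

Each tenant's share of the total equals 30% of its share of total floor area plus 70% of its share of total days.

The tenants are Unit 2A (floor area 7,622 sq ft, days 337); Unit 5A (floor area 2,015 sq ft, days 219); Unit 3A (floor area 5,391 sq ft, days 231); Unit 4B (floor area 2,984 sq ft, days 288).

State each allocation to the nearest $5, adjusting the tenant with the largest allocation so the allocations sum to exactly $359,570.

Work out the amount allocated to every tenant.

Unit 2A: $124,550 · Unit 5A: $63,345 · Unit 3A: $86,370 · Unit 4B: $85,305

Floor area total 18,012; days total 1,075.
Blended shares (30% floor area + 70% days): Unit 2A 0.3464; Unit 5A 0.1762; Unit 3A 0.2402; Unit 4B 0.2372.
Raw shares: Unit 2A 124,551.65; Unit 5A 63,343.87; Unit 3A 86,371.86; Unit 4B 85,302.62.
Rounded to nearest $5: Unit 2A $124,550; Unit 5A $63,345; Unit 3A $86,370; Unit 4B $85,305. Sum = $359,570.
Rounded total matches; no reconciliation needed.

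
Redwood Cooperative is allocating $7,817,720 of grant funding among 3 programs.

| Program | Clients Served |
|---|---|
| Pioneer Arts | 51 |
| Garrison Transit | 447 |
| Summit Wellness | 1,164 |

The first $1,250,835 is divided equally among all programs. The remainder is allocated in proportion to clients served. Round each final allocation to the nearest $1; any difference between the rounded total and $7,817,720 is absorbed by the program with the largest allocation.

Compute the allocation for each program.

Pioneer Arts: $618,456; Garrison Transit: $2,183,129; Summit Wellness: $5,016,135

$1,250,835 shared equally gives $416,945 per program.
Remainder $6,566,885 by clients served (total 1,662): Pioneer Arts 201,510.91 → $201,511; Garrison Transit 1,766,183.87 → $1,766,184; Summit Wellness 4,599,190.22 → $4,599,190.
Totals: Pioneer Arts $416,945 + $201,511 = $618,456; Garrison Transit $416,945 + $1,766,184 = $2,183,129; Summit Wellness $416,945 + $4,599,190 = $5,016,135.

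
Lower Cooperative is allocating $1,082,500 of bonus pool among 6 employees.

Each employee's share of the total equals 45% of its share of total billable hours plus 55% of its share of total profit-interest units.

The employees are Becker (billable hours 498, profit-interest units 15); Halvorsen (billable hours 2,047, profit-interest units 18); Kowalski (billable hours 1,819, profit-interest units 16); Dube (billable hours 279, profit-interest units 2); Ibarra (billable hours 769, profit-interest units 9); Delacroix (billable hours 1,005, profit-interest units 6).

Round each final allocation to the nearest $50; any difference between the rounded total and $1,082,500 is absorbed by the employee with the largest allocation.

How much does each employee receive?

Billable hours total 6,417; profit-interest units total 66.
Blended shares (45% billable hours + 55% profit-interest units): Becker 0.1599; Halvorsen 0.2935; Kowalski 0.2609; Dube 0.0362; Ibarra 0.1289; Delacroix 0.1205.
Proportional shares: Becker 173,116.50; Halvorsen 317,766.13; Kowalski 282,416.61; Dube 39,221.01; Ibarra 139,563.55; Delacroix 130,416.20.
At nearest $50: Becker $173,100; Halvorsen $317,750; Kowalski $282,400; Dube $39,200; Ibarra $139,550; Delacroix $130,400. Sum = $1,082,400.
Difference $1,082,500 − $1,082,400 = +$100 applied to largest allocation (Halvorsen): Halvorsen becomes $317,850.

Becker: $173,100 · Halvorsen: $317,850 · Kowalski: $282,400 · Dube: $39,200 · Ibarra: $139,550 · Delacroix: $130,400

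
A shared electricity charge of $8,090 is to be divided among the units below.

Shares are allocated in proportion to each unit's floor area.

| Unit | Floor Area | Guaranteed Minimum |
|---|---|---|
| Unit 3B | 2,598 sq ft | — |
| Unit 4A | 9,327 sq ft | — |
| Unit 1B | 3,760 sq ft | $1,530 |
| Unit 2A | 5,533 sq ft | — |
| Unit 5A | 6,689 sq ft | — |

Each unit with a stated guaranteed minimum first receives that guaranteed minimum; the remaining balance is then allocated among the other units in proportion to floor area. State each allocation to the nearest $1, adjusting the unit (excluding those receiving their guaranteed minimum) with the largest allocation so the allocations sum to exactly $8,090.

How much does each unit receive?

Unit 3B: $706 | Unit 4A: $2,534 | Unit 1B: $1,530 | Unit 2A: $1,503 | Unit 5A: $1,817

Fund the minimums — Unit 1B $1,530. Remaining pool $6,560.
Remaining pool split over remaining floor area 24,147: Unit 3B 705.80 → $706; Unit 4A 2,533.86 → $2,534; Unit 2A 1,503.15 → $1,503; Unit 5A 1,817.20 → $1,817.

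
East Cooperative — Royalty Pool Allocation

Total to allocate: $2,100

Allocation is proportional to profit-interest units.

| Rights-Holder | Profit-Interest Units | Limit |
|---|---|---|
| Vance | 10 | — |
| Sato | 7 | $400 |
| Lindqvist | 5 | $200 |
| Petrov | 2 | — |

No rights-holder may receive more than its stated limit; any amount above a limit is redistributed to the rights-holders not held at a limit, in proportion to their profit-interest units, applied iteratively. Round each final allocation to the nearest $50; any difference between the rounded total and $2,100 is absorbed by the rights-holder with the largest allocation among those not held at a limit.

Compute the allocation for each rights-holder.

Vance: $1,250 | Sato: $400 | Lindqvist: $200 | Petrov: $250

Combined profit-interest units = 24.
Pro-rata shares before constraints: Vance 875.00; Sato 612.50; Lindqvist 437.50; Petrov 175.00.
Cap binds for Sato ($400), Lindqvist ($200); residual $1,500 reallocated over remaining profit-interest units 12.
Redistributed shares: Vance 1,250.00 → $1,250; Petrov 250.00 → $250.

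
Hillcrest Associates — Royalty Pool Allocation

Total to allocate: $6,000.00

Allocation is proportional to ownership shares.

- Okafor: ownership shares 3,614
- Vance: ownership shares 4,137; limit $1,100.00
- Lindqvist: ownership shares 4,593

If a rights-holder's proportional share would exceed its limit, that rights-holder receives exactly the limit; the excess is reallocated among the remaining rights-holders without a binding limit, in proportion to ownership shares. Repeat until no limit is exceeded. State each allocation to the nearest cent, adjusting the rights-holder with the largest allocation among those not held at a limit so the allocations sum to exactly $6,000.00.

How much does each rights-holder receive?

Okafor: $2,157.74 · Vance: $1,100.00 · Lindqvist: $2,742.26

Ownership shares total: 12,344.
Pro-rata shares before constraints: Okafor 1,756.6429; Vance 2,010.8555; Lindqvist 2,232.5016.
Capped: Vance ($1,100.00); residual $4,900.00 reallocated over remaining ownership shares 8,207.
Redistributed shares: Okafor 2,157.7434 → $2,157.74; Lindqvist 2,742.2566 → $2,742.26.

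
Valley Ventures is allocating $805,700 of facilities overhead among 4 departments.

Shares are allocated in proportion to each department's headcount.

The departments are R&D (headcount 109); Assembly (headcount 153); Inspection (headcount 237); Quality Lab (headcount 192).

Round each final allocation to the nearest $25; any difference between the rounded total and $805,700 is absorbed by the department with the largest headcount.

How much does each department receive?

R&D: $127,100 · Assembly: $178,400 · Inspection: $276,325 · Quality Lab: $223,875

Sum of headcount: 691.
Pro-rata amounts: R&D 109/691 × $805,700 = 127,093.05; Assembly 153/691 × $805,700 = 178,396.67; Inspection 237/691 × $805,700 = 276,339.94; Quality Lab 192/691 × $805,700 = 223,870.33.
Rounded to nearest $25: R&D $127,100; Assembly $178,400; Inspection $276,350; Quality Lab $223,875. Sum = $805,725.
Difference $805,700 − $805,725 = −$25 applied to largest headcount (Inspection): Inspection becomes $276,325.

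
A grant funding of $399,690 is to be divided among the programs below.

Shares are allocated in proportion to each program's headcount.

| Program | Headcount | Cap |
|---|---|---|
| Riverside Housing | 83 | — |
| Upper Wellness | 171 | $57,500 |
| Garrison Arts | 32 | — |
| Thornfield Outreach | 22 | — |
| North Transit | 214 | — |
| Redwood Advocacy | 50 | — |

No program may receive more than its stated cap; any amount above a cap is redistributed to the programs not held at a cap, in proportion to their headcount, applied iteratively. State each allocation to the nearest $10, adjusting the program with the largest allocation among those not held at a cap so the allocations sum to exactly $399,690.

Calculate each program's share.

Combined headcount = 572.
Proportional shares (ignoring caps): Riverside Housing 57,996.98; Upper Wellness 119,487.74; Garrison Arts 22,360.28; Thornfield Outreach 15,372.69; North Transit 149,534.37; Redwood Advocacy 34,937.94.
Held at cap: Upper Wellness ($57,500); balance $342,190 reallocated over remaining headcount 401.
Redistributed shares: Riverside Housing 70,827.36 → $70,830; Garrison Arts 27,306.93 → $27,310; Thornfield Outreach 18,773.52 → $18,770; North Transit 182,615.11 → $182,620; Redwood Advocacy 42,667.08 → $42,670.
Rounding difference −$10 applied to North Transit → $182,610.

Riverside Housing: $70,830; Upper Wellness: $57,500; Garrison Arts: $27,310; Thornfield Outreach: $18,770; North Transit: $182,610; Redwood Advocacy: $42,670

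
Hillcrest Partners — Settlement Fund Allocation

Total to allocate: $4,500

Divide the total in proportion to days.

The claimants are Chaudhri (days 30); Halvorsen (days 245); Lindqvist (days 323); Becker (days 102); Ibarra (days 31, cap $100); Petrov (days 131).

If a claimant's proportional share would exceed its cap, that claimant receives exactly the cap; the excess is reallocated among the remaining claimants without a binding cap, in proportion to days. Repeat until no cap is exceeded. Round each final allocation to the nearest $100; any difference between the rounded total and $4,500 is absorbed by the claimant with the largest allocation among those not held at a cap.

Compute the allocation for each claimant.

Combined days = 862.
Pro-rata shares before constraints: Chaudhri 156.61; Halvorsen 1,279.00; Lindqvist 1,686.19; Becker 532.48; Ibarra 161.83; Petrov 683.87.
Held at cap: Ibarra ($100); balance $4,400 reallocated over remaining days 831.
Remaining shares: Chaudhri 158.84 → $200; Halvorsen 1,297.23 → $1,300; Lindqvist 1,710.23 → $1,700; Becker 540.07 → $500; Petrov 693.62 → $700.

Chaudhri: $200; Halvorsen: $1,300; Lindqvist: $1,700; Becker: $500; Ibarra: $100; Petrov: $700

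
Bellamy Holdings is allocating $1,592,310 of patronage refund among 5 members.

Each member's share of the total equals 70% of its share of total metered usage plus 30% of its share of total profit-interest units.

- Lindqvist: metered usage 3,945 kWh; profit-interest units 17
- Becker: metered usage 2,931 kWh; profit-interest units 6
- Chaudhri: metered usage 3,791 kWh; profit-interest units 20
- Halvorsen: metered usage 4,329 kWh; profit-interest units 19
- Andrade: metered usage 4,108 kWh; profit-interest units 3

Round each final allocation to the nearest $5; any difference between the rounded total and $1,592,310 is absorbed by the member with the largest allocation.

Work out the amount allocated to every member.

Lindqvist: $355,105; Becker: $215,105; Chaudhri: $368,165; Halvorsen: $392,210; Andrade: $261,725

Metered usage total 19,104; profit-interest units total 65.
Blended shares (70% metered usage + 30% profit-interest units): Lindqvist 0.2230; Becker 0.1351; Chaudhri 0.2312; Halvorsen 0.2463; Andrade 0.1644.
Pro-rata amounts: Lindqvist 355,104.90; Becker 215,103.03; Chaudhri 368,167.19; Halvorsen 392,207.51; Andrade 261,727.36.
Rounded to nearest $5: Lindqvist $355,105; Becker $215,105; Chaudhri $368,165; Halvorsen $392,210; Andrade $261,725. Sum = $1,592,310.
No rounding difference to absorb.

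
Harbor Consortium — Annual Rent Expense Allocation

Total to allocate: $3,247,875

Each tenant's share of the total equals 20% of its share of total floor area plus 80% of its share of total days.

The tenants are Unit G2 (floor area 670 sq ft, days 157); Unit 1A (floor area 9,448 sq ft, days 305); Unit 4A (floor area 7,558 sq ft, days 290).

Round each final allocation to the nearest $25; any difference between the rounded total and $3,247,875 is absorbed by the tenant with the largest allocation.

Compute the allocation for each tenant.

Unit G2: $567,075; Unit 1A: $1,401,050; Unit 4A: $1,279,750

Totals — floor area 17,676, days 752.
Blended shares (20% floor area + 80% days): Unit G2 0.1746; Unit 1A 0.4314; Unit 4A 0.3940.
Unrounded shares: Unit G2 567,086.05; Unit 1A 1,401,036.16; Unit 4A 1,279,752.79.
At nearest $25: Unit G2 $567,075; Unit 1A $1,401,025; Unit 4A $1,279,750. Sum = $3,247,850.
Difference $3,247,875 − $3,247,850 = +$25 applied to largest allocation (Unit 1A): Unit 1A becomes $1,401,050.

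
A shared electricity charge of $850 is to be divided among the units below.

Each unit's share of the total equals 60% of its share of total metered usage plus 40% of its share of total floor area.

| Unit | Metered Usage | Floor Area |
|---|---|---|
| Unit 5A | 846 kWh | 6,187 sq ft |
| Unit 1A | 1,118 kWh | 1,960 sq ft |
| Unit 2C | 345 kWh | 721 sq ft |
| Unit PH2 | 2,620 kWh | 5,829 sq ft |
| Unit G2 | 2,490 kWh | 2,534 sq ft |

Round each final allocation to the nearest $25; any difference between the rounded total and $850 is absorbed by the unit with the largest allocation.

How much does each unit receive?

Totals — metered usage 7,419, floor area 17,231.
Composite weights (60% metered usage + 40% floor area): Unit 5A 0.2120; Unit 1A 0.1359; Unit 2C 0.0446; Unit PH2 0.3472; Unit G2 0.2602.
Proportional shares: Unit 5A 180.24; Unit 1A 115.53; Unit 2C 37.94; Unit PH2 295.12; Unit G2 221.17.
At nearest $25: Unit 5A $175; Unit 1A $125; Unit 2C $50; Unit PH2 $300; Unit G2 $225. Sum = $875.
Difference $850 − $875 = −$25 applied to largest allocation (Unit PH2): Unit PH2 becomes $275.

Unit 5A: $175 · Unit 1A: $125 · Unit 2C: $50 · Unit PH2: $275 · Unit G2: $225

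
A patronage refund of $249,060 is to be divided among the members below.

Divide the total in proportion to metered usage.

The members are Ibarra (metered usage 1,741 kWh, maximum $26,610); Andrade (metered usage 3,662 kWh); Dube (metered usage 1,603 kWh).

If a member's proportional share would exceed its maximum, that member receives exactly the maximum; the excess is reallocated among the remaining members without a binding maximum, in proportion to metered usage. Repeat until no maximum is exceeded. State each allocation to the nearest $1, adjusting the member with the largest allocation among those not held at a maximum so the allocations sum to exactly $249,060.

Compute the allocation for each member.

Metered usage total: 7,006.
Unconstrained shares: Ibarra 61,891.73; Andrade 130,182.38; Dube 56,985.89.
Capped: Ibarra ($26,610); balance $222,450 reallocated over remaining metered usage 5,265.
Redistributed shares: Andrade 154,722.11 → $154,722; Dube 67,727.89 → $67,728.

Ibarra: $26,610; Andrade: $154,722; Dube: $67,728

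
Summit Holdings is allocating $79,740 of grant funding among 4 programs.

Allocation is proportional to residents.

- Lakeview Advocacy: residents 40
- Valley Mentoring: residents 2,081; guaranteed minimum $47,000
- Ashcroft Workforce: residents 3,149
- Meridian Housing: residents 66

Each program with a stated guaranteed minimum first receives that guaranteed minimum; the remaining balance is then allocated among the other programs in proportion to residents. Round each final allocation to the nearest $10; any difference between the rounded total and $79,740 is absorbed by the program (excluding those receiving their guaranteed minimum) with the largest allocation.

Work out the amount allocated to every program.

Guaranteed amounts: Valley Mentoring $47,000. Balance $32,740.
Balance split over remaining residents 3,255: Lakeview Advocacy 402.33 → $400; Ashcroft Workforce 31,673.81 → $31,670; Meridian Housing 663.85 → $660.
Rounding difference +$10 applied to Ashcroft Workforce → $31,680.

Lakeview Advocacy: $400 | Valley Mentoring: $47,000 | Ashcroft Workforce: $31,680 | Meridian Housing: $660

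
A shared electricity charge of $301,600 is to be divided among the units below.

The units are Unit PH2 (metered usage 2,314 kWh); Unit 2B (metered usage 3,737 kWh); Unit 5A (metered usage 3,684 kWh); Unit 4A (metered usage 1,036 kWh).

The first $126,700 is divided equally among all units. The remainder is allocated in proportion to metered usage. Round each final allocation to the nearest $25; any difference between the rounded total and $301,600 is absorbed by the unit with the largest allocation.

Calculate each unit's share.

Unit PH2: $69,250 · Unit 2B: $92,350 · Unit 5A: $91,500 · Unit 4A: $48,500

Equal tier: $126,700 ÷ 4 = $31,675 apiece.
Remainder $174,900 by metered usage (total 10,771): Unit PH2 37,574.84 → $37,575; Unit 2B 60,681.58 → $60,675; Unit 5A 59,820.96 → $59,825; Unit 4A 16,822.62 → $16,825.
Totals: Unit PH2 $31,675 + $37,575 = $69,250; Unit 2B $31,675 + $60,675 = $92,350; Unit 5A $31,675 + $59,825 = $91,500; Unit 4A $31,675 + $16,825 = $48,500.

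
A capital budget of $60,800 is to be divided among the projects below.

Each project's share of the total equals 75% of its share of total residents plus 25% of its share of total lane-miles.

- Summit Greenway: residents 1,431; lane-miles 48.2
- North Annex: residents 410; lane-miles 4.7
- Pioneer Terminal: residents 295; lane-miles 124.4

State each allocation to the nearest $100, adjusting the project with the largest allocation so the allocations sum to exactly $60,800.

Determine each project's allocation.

Summit Greenway: $34,600; North Annex: $9,200; Pioneer Terminal: $17,000

Totals — residents 2,136, lane-miles 177.3.
Composite weights (75% residents + 25% lane-miles): Summit Greenway 0.5704; North Annex 0.1506; Pioneer Terminal 0.2790.
Raw shares: Summit Greenway 34,681.64; North Annex 9,155.74; Pioneer Terminal 16,962.61.
At nearest $100: Summit Greenway $34,700; North Annex $9,200; Pioneer Terminal $17,000. Sum = $60,900.
Difference $60,800 − $60,900 = −$100 applied to largest allocation (Summit Greenway): Summit Greenway becomes $34,600.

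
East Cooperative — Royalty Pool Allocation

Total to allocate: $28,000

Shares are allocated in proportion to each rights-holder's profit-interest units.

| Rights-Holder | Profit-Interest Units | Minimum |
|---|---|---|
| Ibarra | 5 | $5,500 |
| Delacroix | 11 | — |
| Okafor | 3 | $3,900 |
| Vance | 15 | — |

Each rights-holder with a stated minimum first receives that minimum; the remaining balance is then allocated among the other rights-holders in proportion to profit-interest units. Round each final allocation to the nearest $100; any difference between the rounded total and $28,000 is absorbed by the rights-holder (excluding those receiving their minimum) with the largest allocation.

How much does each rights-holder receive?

Guaranteed amounts: Ibarra $5,500; Okafor $3,900. Remaining pool $18,600.
Remaining pool split over remaining profit-interest units 26: Delacroix 7,869.23 → $7,900; Vance 10,730.77 → $10,700.

Ibarra: $5,500 | Delacroix: $7,900 | Okafor: $3,900 | Vance: $10,700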